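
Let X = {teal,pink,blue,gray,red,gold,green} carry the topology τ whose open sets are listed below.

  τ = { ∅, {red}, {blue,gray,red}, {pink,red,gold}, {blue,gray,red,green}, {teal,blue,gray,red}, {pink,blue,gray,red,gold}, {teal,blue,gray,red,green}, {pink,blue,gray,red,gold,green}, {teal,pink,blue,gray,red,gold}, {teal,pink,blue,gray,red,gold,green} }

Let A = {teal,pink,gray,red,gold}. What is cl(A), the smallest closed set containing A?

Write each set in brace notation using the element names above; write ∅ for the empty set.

{teal,pink,blue,gray,red,gold,green}

X∖A={blue,green}, int(X∖A)=∅, hence cl(A)={teal,pink,blue,gray,red,gold,green}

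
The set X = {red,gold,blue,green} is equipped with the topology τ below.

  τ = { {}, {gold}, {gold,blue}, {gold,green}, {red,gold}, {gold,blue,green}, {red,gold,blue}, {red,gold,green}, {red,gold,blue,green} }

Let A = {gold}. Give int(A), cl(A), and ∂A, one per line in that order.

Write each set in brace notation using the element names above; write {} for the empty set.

open subsets of A: {}, {gold}; so int(A) = {gold}
closure: X∖int(X∖A) = X∖{} = {red,gold,blue,green}
∂A = {red,gold,blue,green} minus {gold} = {red,blue,green}

int(A) = {gold}
cl(A)  = {red,gold,blue,green}
∂A     = {red,blue,green}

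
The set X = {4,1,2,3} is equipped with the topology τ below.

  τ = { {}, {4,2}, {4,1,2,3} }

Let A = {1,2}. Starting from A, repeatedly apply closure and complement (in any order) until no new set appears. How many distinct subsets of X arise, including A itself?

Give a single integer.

4

cl via duality: int({4,3}) = {}, so X∖{} = {4,1,2,3}
Write k for closure, c for complement:
  1. A     = {1,2}
  2. kA    = {4,1,2,3}
  3. cA    = {4,3}
  4. ckA   = {}
applying k or c yields no new set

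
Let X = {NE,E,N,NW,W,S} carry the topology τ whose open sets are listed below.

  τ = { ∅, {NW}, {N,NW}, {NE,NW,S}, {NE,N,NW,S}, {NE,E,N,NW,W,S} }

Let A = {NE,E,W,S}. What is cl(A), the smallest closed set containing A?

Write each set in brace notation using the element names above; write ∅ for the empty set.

{NE,E,W,S}

cl via duality: int({N,NW}) = {N,NW}, so X∖{N,NW} = {NE,E,W,S}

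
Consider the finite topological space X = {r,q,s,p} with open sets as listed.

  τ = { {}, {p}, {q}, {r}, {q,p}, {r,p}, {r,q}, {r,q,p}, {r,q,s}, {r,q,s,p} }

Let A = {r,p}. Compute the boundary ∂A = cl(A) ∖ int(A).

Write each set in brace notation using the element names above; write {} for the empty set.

{s}

interior: largest open inside A is {r,p} (from {}, {r}, {p}, {r,p})
cl via duality: int({q,s}) = {q}, so X∖{q} = {r,s,p}
cl∖int = {s}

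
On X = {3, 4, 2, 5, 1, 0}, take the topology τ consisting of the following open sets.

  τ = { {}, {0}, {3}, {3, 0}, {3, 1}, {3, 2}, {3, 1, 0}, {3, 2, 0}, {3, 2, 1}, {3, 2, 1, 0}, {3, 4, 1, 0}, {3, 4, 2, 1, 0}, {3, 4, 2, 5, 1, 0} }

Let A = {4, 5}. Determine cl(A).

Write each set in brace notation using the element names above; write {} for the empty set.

closure: X∖int(X∖A) = X∖{3, 2, 1, 0} = {4, 5}

{4, 5}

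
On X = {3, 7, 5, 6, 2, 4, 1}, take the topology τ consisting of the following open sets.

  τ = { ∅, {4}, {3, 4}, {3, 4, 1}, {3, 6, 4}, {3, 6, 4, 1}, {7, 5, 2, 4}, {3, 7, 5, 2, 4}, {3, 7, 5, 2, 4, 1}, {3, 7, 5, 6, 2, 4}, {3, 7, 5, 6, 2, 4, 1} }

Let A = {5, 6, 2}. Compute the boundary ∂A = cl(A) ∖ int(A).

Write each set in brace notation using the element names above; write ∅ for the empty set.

open subsets of A: ∅; so int(A) = ∅
closure: X∖int(X∖A) = X∖{3, 4, 1} = {7, 5, 6, 2}
∂A = {7, 5, 6, 2} minus ∅ = {7, 5, 6, 2}

{7, 5, 6, 2}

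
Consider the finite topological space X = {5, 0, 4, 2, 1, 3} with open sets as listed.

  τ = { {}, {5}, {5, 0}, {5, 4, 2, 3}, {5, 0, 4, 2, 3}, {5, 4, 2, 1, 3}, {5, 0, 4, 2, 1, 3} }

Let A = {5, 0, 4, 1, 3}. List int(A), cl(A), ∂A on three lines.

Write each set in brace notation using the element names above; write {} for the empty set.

int(A) = {5, 0}
cl(A)  = {5, 0, 4, 2, 1, 3}
∂A     = {4, 2, 1, 3}

opens ⊆ A: {}, {5}, {5, 0}; union → int = {5, 0}
complement {2}; its interior {}; cl(A) = X∖{} = {5, 0, 4, 2, 1, 3}
boundary = {5, 0, 4, 2, 1, 3} ∖ {5, 0} = {4, 2, 1, 3}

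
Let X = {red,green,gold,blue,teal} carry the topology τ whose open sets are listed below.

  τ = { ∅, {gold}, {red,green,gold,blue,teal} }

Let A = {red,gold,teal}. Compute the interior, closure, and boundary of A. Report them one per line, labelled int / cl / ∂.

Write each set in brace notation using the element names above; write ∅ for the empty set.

int(A) = {gold}
cl(A)  = {red,green,gold,blue,teal}
∂A     = {red,green,blue,teal}

interior: largest open inside A is {gold} (from ∅, {gold})
cl via duality: int({green,blue}) = ∅, so X∖∅ = {red,green,gold,blue,teal}
cl∖int = {red,green,blue,teal}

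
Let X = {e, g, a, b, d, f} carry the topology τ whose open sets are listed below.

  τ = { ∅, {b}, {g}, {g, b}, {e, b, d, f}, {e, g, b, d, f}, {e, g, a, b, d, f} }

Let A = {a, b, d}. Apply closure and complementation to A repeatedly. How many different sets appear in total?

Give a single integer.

8

cl via duality: int({e, g, f}) = {g}, so X∖{g} = {e, a, b, d, f}
Write k for closure, c for complement:
  1. A     = {a, b, d}
  2. kA    = {e, a, b, d, f}
  3. cA    = {e, g, f}
  4. ckA   = {g}
  5. kcA   = {e, g, a, d, f}
  6. kckA  = {g, a}
  7. ckcA  = {b}
  8. ckckA = {e, b, d, f}
applying k or c yields no new set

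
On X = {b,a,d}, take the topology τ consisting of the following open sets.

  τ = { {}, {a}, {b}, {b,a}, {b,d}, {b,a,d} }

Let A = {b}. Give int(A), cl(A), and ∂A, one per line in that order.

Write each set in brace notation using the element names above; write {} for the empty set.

int(A) = {b}
cl(A)  = {b,d}
∂A     = {d}

open subsets of A: {}, {b}; so int(A) = {b}
closure: X∖int(X∖A) = X∖{a} = {b,d}
∂A = {b,d} minus {b} = {d}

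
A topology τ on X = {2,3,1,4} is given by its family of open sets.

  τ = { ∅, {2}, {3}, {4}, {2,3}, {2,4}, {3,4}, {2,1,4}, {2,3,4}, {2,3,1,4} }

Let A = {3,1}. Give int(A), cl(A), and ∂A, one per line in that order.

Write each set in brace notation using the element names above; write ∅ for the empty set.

interior: largest open inside A is {3} (from ∅, {3})
cl via duality: int({2,4}) = {2,4}, so X∖{2,4} = {3,1}
cl∖int = {1}

int(A) = {3}
cl(A)  = {3,1}
∂A     = {1}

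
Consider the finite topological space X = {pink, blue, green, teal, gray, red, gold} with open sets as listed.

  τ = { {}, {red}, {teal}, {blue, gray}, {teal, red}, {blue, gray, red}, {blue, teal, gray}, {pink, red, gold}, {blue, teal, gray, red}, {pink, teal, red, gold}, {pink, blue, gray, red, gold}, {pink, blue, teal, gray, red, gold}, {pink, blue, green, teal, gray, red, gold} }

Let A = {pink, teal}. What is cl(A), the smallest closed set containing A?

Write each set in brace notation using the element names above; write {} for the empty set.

{pink, green, teal, gold}

closure: X∖int(X∖A) = X∖{blue, gray, red} = {pink, green, teal, gold}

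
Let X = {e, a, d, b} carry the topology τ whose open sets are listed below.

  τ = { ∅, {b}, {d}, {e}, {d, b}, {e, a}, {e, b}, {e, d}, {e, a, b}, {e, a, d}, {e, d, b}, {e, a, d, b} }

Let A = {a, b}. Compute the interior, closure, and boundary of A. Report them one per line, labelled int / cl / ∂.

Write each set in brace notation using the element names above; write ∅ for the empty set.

interior: largest open inside A is {b} (from ∅, {b})
cl via duality: int({e, d}) = {e, d}, so X∖{e, d} = {a, b}
cl∖int = {a}

int(A) = {b}
cl(A)  = {a, b}
∂A     = {a}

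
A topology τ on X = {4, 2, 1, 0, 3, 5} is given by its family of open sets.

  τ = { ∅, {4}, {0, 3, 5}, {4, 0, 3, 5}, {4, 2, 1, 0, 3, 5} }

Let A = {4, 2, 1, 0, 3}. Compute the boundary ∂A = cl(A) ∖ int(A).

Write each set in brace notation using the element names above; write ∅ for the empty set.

{2, 1, 0, 3, 5}

U open, U⊆A: ∅, {4}. int(A) = ⋃ = {4}
X∖A={5}, int(X∖A)=∅, hence cl(A)={4, 2, 1, 0, 3, 5}
∂A: remove int from cl → {2, 1, 0, 3, 5}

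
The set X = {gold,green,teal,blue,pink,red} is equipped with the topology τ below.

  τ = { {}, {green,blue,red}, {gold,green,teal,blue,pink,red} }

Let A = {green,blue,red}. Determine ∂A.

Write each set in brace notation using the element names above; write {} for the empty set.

opens ⊆ A: {}, {green,blue,red}; union → int = {green,blue,red}
complement {gold,teal,pink}; its interior {}; cl(A) = X∖{} = {gold,green,teal,blue,pink,red}
boundary = {gold,green,teal,blue,pink,red} ∖ {green,blue,red} = {gold,teal,pink}

{gold,teal,pink}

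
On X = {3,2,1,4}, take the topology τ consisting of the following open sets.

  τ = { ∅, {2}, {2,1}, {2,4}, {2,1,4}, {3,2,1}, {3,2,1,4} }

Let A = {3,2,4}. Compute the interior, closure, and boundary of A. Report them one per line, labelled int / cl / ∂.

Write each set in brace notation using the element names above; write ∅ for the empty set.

open subsets of A: ∅, {2}, {2,4}; so int(A) = {2,4}
closure: X∖int(X∖A) = X∖∅ = {3,2,1,4}
∂A = {3,2,1,4} minus {2,4} = {3,1}

int(A) = {2,4}
cl(A)  = {3,2,1,4}
∂A     = {3,1}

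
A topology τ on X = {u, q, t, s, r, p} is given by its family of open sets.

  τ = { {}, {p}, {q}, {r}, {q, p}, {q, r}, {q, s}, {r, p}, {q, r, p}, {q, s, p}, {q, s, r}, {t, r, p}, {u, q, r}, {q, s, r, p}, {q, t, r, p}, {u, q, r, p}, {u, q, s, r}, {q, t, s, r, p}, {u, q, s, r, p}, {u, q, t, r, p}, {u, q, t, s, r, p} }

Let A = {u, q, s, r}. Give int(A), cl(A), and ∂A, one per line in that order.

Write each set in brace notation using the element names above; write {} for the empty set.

open subsets of A: {}, {q}, {r}, {q, r}, {q, s}, {q, s, r}, {u, q, r}, {u, q, s, r}; so int(A) = {u, q, s, r}
closure: X∖int(X∖A) = X∖{p} = {u, q, t, s, r}
∂A = {u, q, t, s, r} minus {u, q, s, r} = {t}

int(A) = {u, q, s, r}
cl(A)  = {u, q, t, s, r}
∂A     = {t}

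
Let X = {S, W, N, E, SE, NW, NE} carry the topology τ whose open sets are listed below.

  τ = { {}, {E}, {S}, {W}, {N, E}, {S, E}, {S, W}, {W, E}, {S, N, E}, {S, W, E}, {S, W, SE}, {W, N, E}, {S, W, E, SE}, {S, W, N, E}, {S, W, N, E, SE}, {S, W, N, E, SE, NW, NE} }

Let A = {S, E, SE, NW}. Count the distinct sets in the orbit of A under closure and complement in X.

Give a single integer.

X∖A={W, N, NE}, int(X∖A)={W}, hence cl(A)={S, N, E, SE, NW, NE}
Orbit (k=closure, c=complement):
  1. A     = {S, E, SE, NW}
  2. kA    = {S, N, E, SE, NW, NE}
  3. cA    = {W, N, NE}
  4. ckA   = {W}
  5. kcA   = {W, N, SE, NW, NE}
  6. kckA  = {W, SE, NW, NE}
  7. ckcA  = {S, E}
  8. ckckA = {S, N, E}
(closed under both — stop)

8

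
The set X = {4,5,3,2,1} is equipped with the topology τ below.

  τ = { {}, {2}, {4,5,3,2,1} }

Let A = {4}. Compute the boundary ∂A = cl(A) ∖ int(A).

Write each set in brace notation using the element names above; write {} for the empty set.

{4,5,3,1}

open subsets of A: {}; so int(A) = {}
closure: X∖int(X∖A) = X∖{2} = {4,5,3,1}
∂A = {4,5,3,1} minus {} = {4,5,3,1}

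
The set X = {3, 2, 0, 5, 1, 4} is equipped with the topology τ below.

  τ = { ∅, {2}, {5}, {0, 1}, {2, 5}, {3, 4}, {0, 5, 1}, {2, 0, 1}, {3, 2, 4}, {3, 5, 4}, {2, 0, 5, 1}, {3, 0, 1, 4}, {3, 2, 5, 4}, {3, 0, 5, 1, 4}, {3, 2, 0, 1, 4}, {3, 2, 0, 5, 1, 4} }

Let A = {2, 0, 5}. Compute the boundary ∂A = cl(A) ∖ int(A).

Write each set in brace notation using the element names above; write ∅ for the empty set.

{0, 1}

U open, U⊆A: ∅, {2}, {5}, {2, 5}. int(A) = ⋃ = {2, 5}
X∖A={3, 1, 4}, int(X∖A)={3, 4}, hence cl(A)={2, 0, 5, 1}
∂A: remove int from cl → {0, 1}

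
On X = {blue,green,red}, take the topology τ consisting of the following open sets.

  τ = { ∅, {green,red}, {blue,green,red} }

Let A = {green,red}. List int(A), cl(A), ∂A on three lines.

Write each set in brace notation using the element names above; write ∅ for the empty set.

U open, U⊆A: ∅, {green,red}. int(A) = ⋃ = {green,red}
X∖A={blue}, int(X∖A)=∅, hence cl(A)={blue,green,red}
∂A: remove int from cl → {blue}

int(A) = {green,red}
cl(A)  = {blue,green,red}
∂A     = {blue}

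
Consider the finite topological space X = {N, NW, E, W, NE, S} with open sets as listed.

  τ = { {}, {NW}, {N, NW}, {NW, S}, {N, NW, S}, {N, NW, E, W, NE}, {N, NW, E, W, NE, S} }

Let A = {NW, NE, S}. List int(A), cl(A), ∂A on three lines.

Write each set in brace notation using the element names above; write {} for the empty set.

int(A) = {NW, S}
cl(A)  = {N, NW, E, W, NE, S}
∂A     = {N, E, W, NE}

U open, U⊆A: {}, {NW}, {NW, S}. int(A) = ⋃ = {NW, S}
X∖A={N, E, W}, int(X∖A)={}, hence cl(A)={N, NW, E, W, NE, S}
∂A: remove int from cl → {N, E, W, NE}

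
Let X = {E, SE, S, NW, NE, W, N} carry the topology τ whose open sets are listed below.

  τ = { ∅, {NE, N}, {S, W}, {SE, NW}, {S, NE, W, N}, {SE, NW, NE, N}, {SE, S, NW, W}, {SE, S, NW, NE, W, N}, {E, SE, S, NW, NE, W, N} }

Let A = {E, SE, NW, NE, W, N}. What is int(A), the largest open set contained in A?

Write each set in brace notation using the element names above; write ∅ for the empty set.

{SE, NW, NE, N}

open subsets of A: ∅, {NE, N}, {SE, NW}, {SE, NW, NE, N}; so int(A) = {SE, NW, NE, N}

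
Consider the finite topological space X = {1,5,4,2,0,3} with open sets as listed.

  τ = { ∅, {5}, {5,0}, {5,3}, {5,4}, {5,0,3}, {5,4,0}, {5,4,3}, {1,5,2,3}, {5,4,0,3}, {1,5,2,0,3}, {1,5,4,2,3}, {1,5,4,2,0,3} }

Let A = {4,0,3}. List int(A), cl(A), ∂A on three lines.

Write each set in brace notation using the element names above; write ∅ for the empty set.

interior: largest open inside A is ∅ (from ∅)
cl via duality: int({1,5,2}) = {5}, so X∖{5} = {1,4,2,0,3}
cl∖int = {1,4,2,0,3}

int(A) = ∅
cl(A)  = {1,4,2,0,3}
∂A     = {1,4,2,0,3}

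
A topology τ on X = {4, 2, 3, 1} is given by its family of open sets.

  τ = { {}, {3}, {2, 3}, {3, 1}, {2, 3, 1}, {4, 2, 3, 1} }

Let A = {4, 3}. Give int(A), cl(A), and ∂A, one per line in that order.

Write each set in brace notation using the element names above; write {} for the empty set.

int(A) = {3}
cl(A)  = {4, 2, 3, 1}
∂A     = {4, 2, 1}

opens ⊆ A: {}, {3}; union → int = {3}
complement {2, 1}; its interior {}; cl(A) = X∖{} = {4, 2, 3, 1}
boundary = {4, 2, 3, 1} ∖ {3} = {4, 2, 1}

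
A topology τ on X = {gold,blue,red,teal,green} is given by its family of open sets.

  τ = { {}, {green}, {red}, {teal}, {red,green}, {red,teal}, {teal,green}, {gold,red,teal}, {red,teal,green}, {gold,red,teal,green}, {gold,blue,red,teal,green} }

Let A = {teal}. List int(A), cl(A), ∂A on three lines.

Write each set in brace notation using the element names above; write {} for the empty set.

U open, U⊆A: {}, {teal}. int(A) = ⋃ = {teal}
X∖A={gold,blue,red,green}, int(X∖A)={red,green}, hence cl(A)={gold,blue,teal}
∂A: remove int from cl → {gold,blue}

int(A) = {teal}
cl(A)  = {gold,blue,teal}
∂A     = {gold,blue}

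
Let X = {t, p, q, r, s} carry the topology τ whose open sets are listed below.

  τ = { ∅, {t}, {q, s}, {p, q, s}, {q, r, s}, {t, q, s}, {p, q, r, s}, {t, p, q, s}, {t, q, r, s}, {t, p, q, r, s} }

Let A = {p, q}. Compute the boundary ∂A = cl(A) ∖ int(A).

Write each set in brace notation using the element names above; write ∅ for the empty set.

{p, q, r, s}

opens ⊆ A: ∅; union → int = ∅
complement {t, r, s}; its interior {t}; cl(A) = X∖{t} = {p, q, r, s}
boundary = {p, q, r, s} ∖ ∅ = {p, q, r, s}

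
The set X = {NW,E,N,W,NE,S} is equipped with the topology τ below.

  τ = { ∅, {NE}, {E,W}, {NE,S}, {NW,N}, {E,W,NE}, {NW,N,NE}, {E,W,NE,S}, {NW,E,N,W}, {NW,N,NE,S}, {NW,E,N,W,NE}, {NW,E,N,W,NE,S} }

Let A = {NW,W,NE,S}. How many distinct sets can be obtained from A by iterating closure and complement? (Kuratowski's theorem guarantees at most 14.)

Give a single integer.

cl via duality: int({E,N}) = ∅, so X∖∅ = {NW,E,N,W,NE,S}
Write k for closure, c for complement:
  1. A     = {NW,W,NE,S}
  2. kA    = {NW,E,N,W,NE,S}
  3. cA    = {E,N}
  4. ckA   = ∅
  5. kcA   = {NW,E,N,W}
  6. ckcA  = {NE,S}
applying k or c yields no new set

6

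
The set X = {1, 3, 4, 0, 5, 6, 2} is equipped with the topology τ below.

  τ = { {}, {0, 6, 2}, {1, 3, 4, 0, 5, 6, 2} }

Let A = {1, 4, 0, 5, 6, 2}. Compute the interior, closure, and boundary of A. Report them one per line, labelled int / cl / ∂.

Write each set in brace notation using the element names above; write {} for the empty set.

open subsets of A: {}, {0, 6, 2}; so int(A) = {0, 6, 2}
closure: X∖int(X∖A) = X∖{} = {1, 3, 4, 0, 5, 6, 2}
∂A = {1, 3, 4, 0, 5, 6, 2} minus {0, 6, 2} = {1, 3, 4, 5}

int(A) = {0, 6, 2}
cl(A)  = {1, 3, 4, 0, 5, 6, 2}
∂A     = {1, 3, 4, 5}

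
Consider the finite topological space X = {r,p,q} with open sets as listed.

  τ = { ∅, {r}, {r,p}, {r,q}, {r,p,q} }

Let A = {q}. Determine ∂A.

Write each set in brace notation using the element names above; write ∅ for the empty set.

opens ⊆ A: ∅; union → int = ∅
complement {r,p}; its interior {r,p}; cl(A) = X∖{r,p} = {q}
boundary = {q} ∖ ∅ = {q}

{q}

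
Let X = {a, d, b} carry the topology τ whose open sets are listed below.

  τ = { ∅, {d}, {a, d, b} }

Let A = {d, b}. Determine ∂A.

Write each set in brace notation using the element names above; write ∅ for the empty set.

{a, b}

open subsets of A: ∅, {d}; so int(A) = {d}
closure: X∖int(X∖A) = X∖∅ = {a, d, b}
∂A = {a, d, b} minus {d} = {a, b}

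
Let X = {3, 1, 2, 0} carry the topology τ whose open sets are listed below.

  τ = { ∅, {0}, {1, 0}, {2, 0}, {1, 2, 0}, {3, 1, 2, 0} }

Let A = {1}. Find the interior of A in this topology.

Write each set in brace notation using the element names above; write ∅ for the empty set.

∅

opens ⊆ A: ∅; union → int = ∅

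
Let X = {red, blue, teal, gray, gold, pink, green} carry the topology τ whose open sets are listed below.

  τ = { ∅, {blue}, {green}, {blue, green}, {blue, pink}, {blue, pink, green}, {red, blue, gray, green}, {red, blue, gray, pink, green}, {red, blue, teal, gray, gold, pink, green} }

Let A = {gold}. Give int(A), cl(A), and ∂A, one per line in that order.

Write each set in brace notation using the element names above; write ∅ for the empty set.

int(A) = ∅
cl(A)  = {teal, gold}
∂A     = {teal, gold}

interior: largest open inside A is ∅ (from ∅)
cl via duality: int({red, blue, teal, gray, pink, green}) = {red, blue, gray, pink, green}, so X∖{red, blue, gray, pink, green} = {teal, gold}
cl∖int = {teal, gold}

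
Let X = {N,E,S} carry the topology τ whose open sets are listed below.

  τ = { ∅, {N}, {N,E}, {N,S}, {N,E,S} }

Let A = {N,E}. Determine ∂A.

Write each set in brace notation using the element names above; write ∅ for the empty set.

open subsets of A: ∅, {N}, {N,E}; so int(A) = {N,E}
closure: X∖int(X∖A) = X∖∅ = {N,E,S}
∂A = {N,E,S} minus {N,E} = {S}

{S}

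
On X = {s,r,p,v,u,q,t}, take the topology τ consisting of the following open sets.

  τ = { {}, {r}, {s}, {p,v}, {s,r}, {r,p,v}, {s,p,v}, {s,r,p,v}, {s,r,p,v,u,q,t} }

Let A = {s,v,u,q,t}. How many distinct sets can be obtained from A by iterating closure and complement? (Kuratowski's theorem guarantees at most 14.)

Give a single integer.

cl via duality: int({r,p}) = {r}, so X∖{r} = {s,p,v,u,q,t}
Write k for closure, c for complement:
  1. A     = {s,v,u,q,t}
  2. kA    = {s,p,v,u,q,t}
  3. cA    = {r,p}
  4. ckA   = {r}
  5. kcA   = {r,p,v,u,q,t}
  6. kckA  = {r,u,q,t}
  7. ckcA  = {s}
  8. ckckA = {s,p,v}
  9. kckcA = {s,u,q,t}
  10. ckckcA = {r,p,v}
applying k or c yields no new set

10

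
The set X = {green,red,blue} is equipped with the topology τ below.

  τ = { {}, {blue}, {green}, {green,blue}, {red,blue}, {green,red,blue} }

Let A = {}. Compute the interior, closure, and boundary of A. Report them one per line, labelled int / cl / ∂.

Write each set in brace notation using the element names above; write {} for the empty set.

U open, U⊆A: {}. int(A) = ⋃ = {}
X∖A={green,red,blue}, int(X∖A)={green,red,blue}, hence cl(A)={}
∂A: remove int from cl → {}

int(A) = {}
cl(A)  = {}
∂A     = {}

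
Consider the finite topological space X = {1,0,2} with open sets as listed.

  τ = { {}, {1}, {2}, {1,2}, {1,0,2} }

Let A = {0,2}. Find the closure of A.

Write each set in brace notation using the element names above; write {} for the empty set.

{0,2}

cl via duality: int({1}) = {1}, so X∖{1} = {0,2}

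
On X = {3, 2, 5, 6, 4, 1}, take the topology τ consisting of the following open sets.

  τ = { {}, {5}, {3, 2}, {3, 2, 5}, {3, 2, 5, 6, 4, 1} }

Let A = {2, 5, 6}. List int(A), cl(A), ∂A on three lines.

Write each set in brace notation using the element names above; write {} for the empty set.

int(A) = {5}
cl(A)  = {3, 2, 5, 6, 4, 1}
∂A     = {3, 2, 6, 4, 1}

U open, U⊆A: {}, {5}. int(A) = ⋃ = {5}
X∖A={3, 4, 1}, int(X∖A)={}, hence cl(A)={3, 2, 5, 6, 4, 1}
∂A: remove int from cl → {3, 2, 6, 4, 1}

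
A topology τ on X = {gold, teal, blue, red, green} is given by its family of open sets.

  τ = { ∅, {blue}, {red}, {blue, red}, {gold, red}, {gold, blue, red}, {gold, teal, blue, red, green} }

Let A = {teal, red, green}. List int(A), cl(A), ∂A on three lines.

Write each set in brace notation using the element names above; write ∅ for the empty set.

int(A) = {red}
cl(A)  = {gold, teal, red, green}
∂A     = {gold, teal, green}

interior: largest open inside A is {red} (from ∅, {red})
cl via duality: int({gold, blue}) = {blue}, so X∖{blue} = {gold, teal, red, green}
cl∖int = {gold, teal, green}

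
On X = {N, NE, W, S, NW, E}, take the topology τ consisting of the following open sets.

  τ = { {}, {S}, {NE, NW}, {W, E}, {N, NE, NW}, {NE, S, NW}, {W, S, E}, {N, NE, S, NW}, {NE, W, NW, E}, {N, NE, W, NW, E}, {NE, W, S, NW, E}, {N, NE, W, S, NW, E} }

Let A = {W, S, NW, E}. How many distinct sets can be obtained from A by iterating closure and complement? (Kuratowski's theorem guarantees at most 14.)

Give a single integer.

closure: X∖int(X∖A) = X∖{} = {N, NE, W, S, NW, E}
Let k=closure and c=complement:
  1. A     = {W, S, NW, E}
  2. kA    = {N, NE, W, S, NW, E}
  3. cA    = {N, NE}
  4. ckA   = {}
  5. kcA   = {N, NE, NW}
  6. ckcA  = {W, S, E}
— saturated at 6

6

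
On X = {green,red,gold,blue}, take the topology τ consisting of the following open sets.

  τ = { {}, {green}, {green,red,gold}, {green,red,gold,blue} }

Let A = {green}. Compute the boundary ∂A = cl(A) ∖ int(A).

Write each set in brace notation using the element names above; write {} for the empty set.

U open, U⊆A: {}, {green}. int(A) = ⋃ = {green}
X∖A={red,gold,blue}, int(X∖A)={}, hence cl(A)={green,red,gold,blue}
∂A: remove int from cl → {red,gold,blue}

{red,gold,blue}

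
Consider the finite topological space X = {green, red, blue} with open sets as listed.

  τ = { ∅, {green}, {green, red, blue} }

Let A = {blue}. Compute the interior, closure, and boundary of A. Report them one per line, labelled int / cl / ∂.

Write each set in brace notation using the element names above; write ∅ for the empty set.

open subsets of A: ∅; so int(A) = ∅
closure: X∖int(X∖A) = X∖{green} = {red, blue}
∂A = {red, blue} minus ∅ = {red, blue}

int(A) = ∅
cl(A)  = {red, blue}
∂A     = {red, blue}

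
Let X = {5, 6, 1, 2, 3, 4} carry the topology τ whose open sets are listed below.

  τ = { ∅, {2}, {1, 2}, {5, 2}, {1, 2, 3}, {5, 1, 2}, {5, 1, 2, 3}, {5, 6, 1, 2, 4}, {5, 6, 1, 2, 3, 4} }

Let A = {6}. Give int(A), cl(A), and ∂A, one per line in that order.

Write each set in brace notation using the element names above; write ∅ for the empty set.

int(A) = ∅
cl(A)  = {6, 4}
∂A     = {6, 4}

open subsets of A: ∅; so int(A) = ∅
closure: X∖int(X∖A) = X∖{5, 1, 2, 3} = {6, 4}
∂A = {6, 4} minus ∅ = {6, 4}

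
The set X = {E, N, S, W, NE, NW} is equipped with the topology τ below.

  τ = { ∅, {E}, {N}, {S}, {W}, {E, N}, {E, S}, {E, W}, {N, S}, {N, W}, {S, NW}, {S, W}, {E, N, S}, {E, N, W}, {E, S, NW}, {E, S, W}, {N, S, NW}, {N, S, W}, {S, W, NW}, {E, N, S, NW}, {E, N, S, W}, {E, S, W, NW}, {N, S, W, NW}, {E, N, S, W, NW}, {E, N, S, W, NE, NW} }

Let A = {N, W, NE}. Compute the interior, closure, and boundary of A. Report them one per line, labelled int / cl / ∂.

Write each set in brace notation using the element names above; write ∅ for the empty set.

U open, U⊆A: ∅, {N}, {W}, {N, W}. int(A) = ⋃ = {N, W}
X∖A={E, S, NW}, int(X∖A)={E, S, NW}, hence cl(A)={N, W, NE}
∂A: remove int from cl → {NE}

int(A) = {N, W}
cl(A)  = {N, W, NE}
∂A     = {NE}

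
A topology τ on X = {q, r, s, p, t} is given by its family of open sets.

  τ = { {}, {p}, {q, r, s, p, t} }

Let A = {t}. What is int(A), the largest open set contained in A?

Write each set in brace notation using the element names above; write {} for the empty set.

{}

opens ⊆ A: {}; union → int = {}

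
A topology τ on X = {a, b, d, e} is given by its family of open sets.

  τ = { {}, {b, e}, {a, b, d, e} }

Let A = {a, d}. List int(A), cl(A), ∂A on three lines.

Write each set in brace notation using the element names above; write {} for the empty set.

U open, U⊆A: {}. int(A) = ⋃ = {}
X∖A={b, e}, int(X∖A)={b, e}, hence cl(A)={a, d}
∂A: remove int from cl → {a, d}

int(A) = {}
cl(A)  = {a, d}
∂A     = {a, d}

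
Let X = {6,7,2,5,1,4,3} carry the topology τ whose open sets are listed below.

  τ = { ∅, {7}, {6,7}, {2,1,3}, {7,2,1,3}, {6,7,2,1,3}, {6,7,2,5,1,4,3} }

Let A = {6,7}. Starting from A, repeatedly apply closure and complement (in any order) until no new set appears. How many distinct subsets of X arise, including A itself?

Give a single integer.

complement {2,5,1,4,3}; its interior {2,1,3}; cl(A) = X∖{2,1,3} = {6,7,5,4}
With k = closure, c = complement:
  1. A     = {6,7}
  2. kA    = {6,7,5,4}
  3. cA    = {2,5,1,4,3}
  4. ckA   = {2,1,3}
k, c of each give nothing new

4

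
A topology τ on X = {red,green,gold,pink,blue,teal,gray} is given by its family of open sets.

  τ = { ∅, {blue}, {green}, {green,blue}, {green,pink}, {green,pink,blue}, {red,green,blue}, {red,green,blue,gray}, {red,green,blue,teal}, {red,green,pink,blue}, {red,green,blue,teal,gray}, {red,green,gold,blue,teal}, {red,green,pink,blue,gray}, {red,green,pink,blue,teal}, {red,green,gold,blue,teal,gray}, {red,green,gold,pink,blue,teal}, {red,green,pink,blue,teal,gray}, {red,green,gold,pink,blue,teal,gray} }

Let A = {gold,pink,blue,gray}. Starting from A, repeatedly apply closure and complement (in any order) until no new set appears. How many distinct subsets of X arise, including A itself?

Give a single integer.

8

X∖A={red,green,teal}, int(X∖A)={green}, hence cl(A)={red,gold,pink,blue,teal,gray}
Orbit (k=closure, c=complement):
  1. A     = {gold,pink,blue,gray}
  2. kA    = {red,gold,pink,blue,teal,gray}
  3. cA    = {red,green,teal}
  4. ckA   = {green}
  5. kcA   = {red,green,gold,pink,teal,gray}
  6. ckcA  = {blue}
  7. kckcA = {red,gold,blue,teal,gray}
  8. ckckcA = {green,pink}
(closed under both — stop)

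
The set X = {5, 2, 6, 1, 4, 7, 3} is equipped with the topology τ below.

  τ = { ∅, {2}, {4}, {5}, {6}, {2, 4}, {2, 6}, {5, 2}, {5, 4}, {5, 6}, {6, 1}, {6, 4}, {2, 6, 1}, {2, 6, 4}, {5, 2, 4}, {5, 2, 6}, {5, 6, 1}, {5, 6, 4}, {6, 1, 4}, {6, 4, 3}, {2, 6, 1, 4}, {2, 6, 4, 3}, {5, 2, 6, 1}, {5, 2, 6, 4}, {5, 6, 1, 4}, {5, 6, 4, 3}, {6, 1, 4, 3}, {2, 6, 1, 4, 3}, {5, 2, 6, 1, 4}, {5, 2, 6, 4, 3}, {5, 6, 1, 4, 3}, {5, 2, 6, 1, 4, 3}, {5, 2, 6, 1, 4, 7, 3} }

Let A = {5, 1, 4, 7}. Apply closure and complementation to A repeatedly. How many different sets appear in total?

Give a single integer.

8

X∖A={2, 6, 3}, int(X∖A)={2, 6}, hence cl(A)={5, 1, 4, 7, 3}
Orbit (k=closure, c=complement):
  1. A     = {5, 1, 4, 7}
  2. kA    = {5, 1, 4, 7, 3}
  3. cA    = {2, 6, 3}
  4. ckA   = {2, 6}
  5. kcA   = {2, 6, 1, 7, 3}
  6. ckcA  = {5, 4}
  7. kckcA = {5, 4, 7, 3}
  8. ckckcA = {2, 6, 1}
(closed under both — stop)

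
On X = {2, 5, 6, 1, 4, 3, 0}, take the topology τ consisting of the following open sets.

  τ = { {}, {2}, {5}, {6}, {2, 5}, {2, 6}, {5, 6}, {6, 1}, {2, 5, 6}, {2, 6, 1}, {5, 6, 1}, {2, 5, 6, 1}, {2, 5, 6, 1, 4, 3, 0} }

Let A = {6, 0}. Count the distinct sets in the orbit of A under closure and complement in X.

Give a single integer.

closure: X∖int(X∖A) = X∖{2, 5} = {6, 1, 4, 3, 0}
Let k=closure and c=complement:
  1. A     = {6, 0}
  2. kA    = {6, 1, 4, 3, 0}
  3. cA    = {2, 5, 1, 4, 3}
  4. ckA   = {2, 5}
  5. kcA   = {2, 5, 1, 4, 3, 0}
  6. kckA  = {2, 5, 4, 3, 0}
  7. ckcA  = {6}
  8. ckckA = {6, 1}
— saturated at 8

8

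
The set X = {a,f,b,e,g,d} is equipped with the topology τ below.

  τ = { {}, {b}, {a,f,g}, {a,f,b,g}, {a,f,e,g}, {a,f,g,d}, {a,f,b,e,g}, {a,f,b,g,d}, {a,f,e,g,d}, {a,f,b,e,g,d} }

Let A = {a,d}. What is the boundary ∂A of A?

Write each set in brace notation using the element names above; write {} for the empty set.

{a,f,e,g,d}

U open, U⊆A: {}. int(A) = ⋃ = {}
X∖A={f,b,e,g}, int(X∖A)={b}, hence cl(A)={a,f,e,g,d}
∂A: remove int from cl → {a,f,e,g,d}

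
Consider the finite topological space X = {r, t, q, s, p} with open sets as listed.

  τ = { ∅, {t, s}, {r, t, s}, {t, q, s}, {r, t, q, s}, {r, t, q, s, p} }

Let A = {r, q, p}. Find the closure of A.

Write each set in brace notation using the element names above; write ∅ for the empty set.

complement {t, s}; its interior {t, s}; cl(A) = X∖{t, s} = {r, q, p}

{r, q, p}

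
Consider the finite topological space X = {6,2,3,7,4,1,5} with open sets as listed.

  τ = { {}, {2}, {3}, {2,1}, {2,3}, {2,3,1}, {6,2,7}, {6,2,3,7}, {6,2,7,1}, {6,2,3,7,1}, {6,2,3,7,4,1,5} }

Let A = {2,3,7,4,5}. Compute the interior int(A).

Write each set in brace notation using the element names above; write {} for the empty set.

interior: largest open inside A is {2,3} (from {}, {2}, {3}, {2,3})

{2,3}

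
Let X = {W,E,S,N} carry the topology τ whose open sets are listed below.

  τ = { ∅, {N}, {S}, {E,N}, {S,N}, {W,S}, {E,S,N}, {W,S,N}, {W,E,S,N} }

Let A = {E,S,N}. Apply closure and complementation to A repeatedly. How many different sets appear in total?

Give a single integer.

closure: X∖int(X∖A) = X∖∅ = {W,E,S,N}
Let k=closure and c=complement:
  1. A     = {E,S,N}
  2. kA    = {W,E,S,N}
  3. cA    = {W}
  4. ckA   = ∅
— saturated at 4

4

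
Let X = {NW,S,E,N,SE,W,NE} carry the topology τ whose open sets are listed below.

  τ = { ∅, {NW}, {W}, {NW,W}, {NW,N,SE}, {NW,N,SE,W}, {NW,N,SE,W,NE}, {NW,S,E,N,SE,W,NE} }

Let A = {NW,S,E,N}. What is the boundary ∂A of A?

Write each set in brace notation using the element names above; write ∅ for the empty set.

U open, U⊆A: ∅, {NW}. int(A) = ⋃ = {NW}
X∖A={SE,W,NE}, int(X∖A)={W}, hence cl(A)={NW,S,E,N,SE,NE}
∂A: remove int from cl → {S,E,N,SE,NE}

{S,E,N,SE,NE}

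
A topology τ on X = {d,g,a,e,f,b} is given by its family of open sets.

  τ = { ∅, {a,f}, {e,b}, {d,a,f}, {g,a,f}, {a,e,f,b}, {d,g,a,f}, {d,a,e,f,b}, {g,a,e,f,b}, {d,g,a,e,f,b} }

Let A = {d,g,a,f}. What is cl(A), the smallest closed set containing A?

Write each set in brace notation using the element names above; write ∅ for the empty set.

{d,g,a,f}

closure: X∖int(X∖A) = X∖{e,b} = {d,g,a,f}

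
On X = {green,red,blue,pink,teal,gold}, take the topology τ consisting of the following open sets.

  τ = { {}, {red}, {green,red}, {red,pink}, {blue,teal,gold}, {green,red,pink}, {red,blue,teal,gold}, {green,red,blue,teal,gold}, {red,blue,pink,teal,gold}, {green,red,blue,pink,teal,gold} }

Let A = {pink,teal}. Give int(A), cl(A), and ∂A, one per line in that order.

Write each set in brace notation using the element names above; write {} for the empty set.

opens ⊆ A: {}; union → int = {}
complement {green,red,blue,gold}; its interior {green,red}; cl(A) = X∖{green,red} = {blue,pink,teal,gold}
boundary = {blue,pink,teal,gold} ∖ {} = {blue,pink,teal,gold}

int(A) = {}
cl(A)  = {blue,pink,teal,gold}
∂A     = {blue,pink,teal,gold}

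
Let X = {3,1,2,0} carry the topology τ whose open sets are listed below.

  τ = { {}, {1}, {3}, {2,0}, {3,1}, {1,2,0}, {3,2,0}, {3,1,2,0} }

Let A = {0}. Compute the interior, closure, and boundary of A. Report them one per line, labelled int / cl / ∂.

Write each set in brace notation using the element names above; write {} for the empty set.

U open, U⊆A: {}. int(A) = ⋃ = {}
X∖A={3,1,2}, int(X∖A)={3,1}, hence cl(A)={2,0}
∂A: remove int from cl → {2,0}

int(A) = {}
cl(A)  = {2,0}
∂A     = {2,0}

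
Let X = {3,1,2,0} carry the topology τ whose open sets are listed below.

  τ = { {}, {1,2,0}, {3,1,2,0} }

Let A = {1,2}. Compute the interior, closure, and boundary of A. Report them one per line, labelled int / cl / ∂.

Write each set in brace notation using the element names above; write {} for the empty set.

int(A) = {}
cl(A)  = {3,1,2,0}
∂A     = {3,1,2,0}

open subsets of A: {}; so int(A) = {}
closure: X∖int(X∖A) = X∖{} = {3,1,2,0}
∂A = {3,1,2,0} minus {} = {3,1,2,0}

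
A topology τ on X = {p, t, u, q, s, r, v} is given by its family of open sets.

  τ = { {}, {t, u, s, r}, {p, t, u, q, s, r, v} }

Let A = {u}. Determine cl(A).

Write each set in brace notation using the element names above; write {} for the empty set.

closure: X∖int(X∖A) = X∖{} = {p, t, u, q, s, r, v}

{p, t, u, q, s, r, v}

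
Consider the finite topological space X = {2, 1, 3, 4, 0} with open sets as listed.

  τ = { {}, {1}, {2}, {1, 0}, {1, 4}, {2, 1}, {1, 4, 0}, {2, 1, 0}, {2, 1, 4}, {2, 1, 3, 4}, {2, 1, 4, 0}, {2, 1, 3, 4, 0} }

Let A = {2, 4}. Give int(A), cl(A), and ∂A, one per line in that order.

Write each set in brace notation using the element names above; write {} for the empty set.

int(A) = {2}
cl(A)  = {2, 3, 4}
∂A     = {3, 4}

open subsets of A: {}, {2}; so int(A) = {2}
closure: X∖int(X∖A) = X∖{1, 0} = {2, 3, 4}
∂A = {2, 3, 4} minus {2} = {3, 4}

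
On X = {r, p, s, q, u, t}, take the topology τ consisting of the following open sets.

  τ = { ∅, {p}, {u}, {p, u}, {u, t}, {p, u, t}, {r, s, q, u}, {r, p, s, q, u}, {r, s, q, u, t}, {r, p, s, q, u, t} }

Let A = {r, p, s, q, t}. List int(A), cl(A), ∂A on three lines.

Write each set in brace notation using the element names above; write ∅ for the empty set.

opens ⊆ A: ∅, {p}; union → int = {p}
complement {u}; its interior {u}; cl(A) = X∖{u} = {r, p, s, q, t}
boundary = {r, p, s, q, t} ∖ {p} = {r, s, q, t}

int(A) = {p}
cl(A)  = {r, p, s, q, t}
∂A     = {r, s, q, t}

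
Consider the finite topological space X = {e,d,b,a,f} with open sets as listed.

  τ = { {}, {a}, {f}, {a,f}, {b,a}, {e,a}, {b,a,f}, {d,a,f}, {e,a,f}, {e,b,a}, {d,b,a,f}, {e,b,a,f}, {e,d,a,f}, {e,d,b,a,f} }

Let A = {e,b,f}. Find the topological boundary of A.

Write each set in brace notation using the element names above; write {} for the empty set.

{e,d,b}

opens ⊆ A: {}, {f}; union → int = {f}
complement {d,a}; its interior {a}; cl(A) = X∖{a} = {e,d,b,f}
boundary = {e,d,b,f} ∖ {f} = {e,d,b}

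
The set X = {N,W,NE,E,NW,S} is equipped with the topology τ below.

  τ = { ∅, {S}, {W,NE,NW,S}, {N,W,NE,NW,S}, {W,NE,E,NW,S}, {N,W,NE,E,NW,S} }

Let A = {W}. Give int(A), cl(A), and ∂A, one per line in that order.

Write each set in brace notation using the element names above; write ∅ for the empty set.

open subsets of A: ∅; so int(A) = ∅
closure: X∖int(X∖A) = X∖{S} = {N,W,NE,E,NW}
∂A = {N,W,NE,E,NW} minus ∅ = {N,W,NE,E,NW}

int(A) = ∅
cl(A)  = {N,W,NE,E,NW}
∂A     = {N,W,NE,E,NW}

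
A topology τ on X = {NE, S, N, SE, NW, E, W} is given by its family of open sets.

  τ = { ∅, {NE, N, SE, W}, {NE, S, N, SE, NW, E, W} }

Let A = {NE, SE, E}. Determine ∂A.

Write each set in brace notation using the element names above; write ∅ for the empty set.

opens ⊆ A: ∅; union → int = ∅
complement {S, N, NW, W}; its interior ∅; cl(A) = X∖∅ = {NE, S, N, SE, NW, E, W}
boundary = {NE, S, N, SE, NW, E, W} ∖ ∅ = {NE, S, N, SE, NW, E, W}

{NE, S, N, SE, NW, E, W}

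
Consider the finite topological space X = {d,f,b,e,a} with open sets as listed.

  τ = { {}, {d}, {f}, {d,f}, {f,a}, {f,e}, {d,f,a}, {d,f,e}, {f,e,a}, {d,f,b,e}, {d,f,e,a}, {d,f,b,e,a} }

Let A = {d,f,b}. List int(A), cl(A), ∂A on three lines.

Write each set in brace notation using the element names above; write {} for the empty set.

int(A) = {d,f}
cl(A)  = {d,f,b,e,a}
∂A     = {b,e,a}

U open, U⊆A: {}, {f}, {d}, {d,f}. int(A) = ⋃ = {d,f}
X∖A={e,a}, int(X∖A)={}, hence cl(A)={d,f,b,e,a}
∂A: remove int from cl → {b,e,a}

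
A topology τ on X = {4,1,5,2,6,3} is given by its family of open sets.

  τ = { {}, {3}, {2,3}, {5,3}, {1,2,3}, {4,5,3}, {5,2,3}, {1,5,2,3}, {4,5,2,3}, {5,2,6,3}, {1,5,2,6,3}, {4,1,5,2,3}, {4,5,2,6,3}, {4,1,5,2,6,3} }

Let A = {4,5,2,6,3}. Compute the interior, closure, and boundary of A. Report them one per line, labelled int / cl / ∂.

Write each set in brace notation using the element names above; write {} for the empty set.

U open, U⊆A: {}, {3}, {2,3}, {5,3}, {5,2,3}, {4,5,3}, {5,2,6,3}, {4,5,2,3}, {4,5,2,6,3}. int(A) = ⋃ = {4,5,2,6,3}
X∖A={1}, int(X∖A)={}, hence cl(A)={4,1,5,2,6,3}
∂A: remove int from cl → {1}

int(A) = {4,5,2,6,3}
cl(A)  = {4,1,5,2,6,3}
∂A     = {1}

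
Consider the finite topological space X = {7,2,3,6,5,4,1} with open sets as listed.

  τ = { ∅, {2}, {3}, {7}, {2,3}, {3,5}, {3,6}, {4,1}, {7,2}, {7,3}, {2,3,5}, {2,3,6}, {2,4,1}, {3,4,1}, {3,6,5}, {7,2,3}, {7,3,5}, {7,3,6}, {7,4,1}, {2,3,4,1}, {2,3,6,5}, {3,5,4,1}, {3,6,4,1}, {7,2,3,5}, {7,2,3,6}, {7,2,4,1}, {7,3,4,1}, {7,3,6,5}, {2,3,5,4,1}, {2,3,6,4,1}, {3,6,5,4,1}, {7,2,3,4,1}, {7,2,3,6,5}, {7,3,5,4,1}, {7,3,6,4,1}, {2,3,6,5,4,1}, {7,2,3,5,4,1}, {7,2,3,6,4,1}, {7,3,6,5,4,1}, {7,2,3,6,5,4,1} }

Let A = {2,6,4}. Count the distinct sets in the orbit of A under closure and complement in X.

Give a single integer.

cl via duality: int({7,3,5,1}) = {7,3,5}, so X∖{7,3,5} = {2,6,4,1}
Write k for closure, c for complement:
  1. A     = {2,6,4}
  2. kA    = {2,6,4,1}
  3. cA    = {7,3,5,1}
  4. ckA   = {7,3,5}
  5. kcA   = {7,3,6,5,4,1}
  6. kckA  = {7,3,6,5}
  7. ckcA  = {2}
  8. ckckA = {2,4,1}
applying k or c yields no new set

8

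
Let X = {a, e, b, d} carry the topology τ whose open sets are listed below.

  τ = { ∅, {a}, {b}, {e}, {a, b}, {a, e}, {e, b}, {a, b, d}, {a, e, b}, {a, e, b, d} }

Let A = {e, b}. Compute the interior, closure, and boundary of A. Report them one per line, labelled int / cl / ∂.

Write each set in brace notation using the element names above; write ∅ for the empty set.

U open, U⊆A: ∅, {e}, {b}, {e, b}. int(A) = ⋃ = {e, b}
X∖A={a, d}, int(X∖A)={a}, hence cl(A)={e, b, d}
∂A: remove int from cl → {d}

int(A) = {e, b}
cl(A)  = {e, b, d}
∂A     = {d}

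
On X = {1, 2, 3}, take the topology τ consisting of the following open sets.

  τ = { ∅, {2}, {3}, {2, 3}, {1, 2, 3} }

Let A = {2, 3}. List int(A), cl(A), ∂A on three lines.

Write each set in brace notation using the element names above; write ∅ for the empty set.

interior: largest open inside A is {2, 3} (from ∅, {2}, {3}, {2, 3})
cl via duality: int({1}) = ∅, so X∖∅ = {1, 2, 3}
cl∖int = {1}

int(A) = {2, 3}
cl(A)  = {1, 2, 3}
∂A     = {1}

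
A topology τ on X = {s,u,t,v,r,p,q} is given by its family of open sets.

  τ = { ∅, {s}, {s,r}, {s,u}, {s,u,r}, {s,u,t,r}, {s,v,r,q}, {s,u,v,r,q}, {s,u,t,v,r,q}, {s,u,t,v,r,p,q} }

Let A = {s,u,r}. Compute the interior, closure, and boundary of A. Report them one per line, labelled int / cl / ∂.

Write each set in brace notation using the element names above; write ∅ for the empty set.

int(A) = {s,u,r}
cl(A)  = {s,u,t,v,r,p,q}
∂A     = {t,v,p,q}

interior: largest open inside A is {s,u,r} (from ∅, {s}, {s,u}, {s,r}, {s,u,r})
cl via duality: int({t,v,p,q}) = ∅, so X∖∅ = {s,u,t,v,r,p,q}
cl∖int = {t,v,p,q}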